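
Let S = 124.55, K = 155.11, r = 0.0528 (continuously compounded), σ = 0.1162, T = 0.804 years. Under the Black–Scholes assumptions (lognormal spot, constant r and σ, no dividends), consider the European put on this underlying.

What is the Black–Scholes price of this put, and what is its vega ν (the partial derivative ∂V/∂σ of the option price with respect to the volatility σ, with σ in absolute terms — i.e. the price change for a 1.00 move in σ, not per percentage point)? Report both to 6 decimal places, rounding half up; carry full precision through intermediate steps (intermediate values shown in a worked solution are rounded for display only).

σ√T = 0.1162·√0.804 = 0.104192
d₁ = (ln(S/K) + (r+σ²/2)T) / (σ√T) = (ln(124.55/155.11) + (0.0528+0.1162²/2)·0.804) / 0.104192 = (-0.219427 + 0.047879) / 0.104192 = -1.646462
d₂ = d₁ − σ√T = -1.646462 − 0.104192 = -1.750654
e^{−rT} = e^{−0.0528·0.804} = 0.958437
N(−d₁) = 0.950166,  N(−d₂) = 0.959997
Put price V = K·e^{−rT}·N(−d₂) − S·N(−d₁) = 142.716265 − 118.343138 = 24.373127
φ(d₁) = (1/√(2π))·e^{−d₁²/2} = 0.102863
ν = S·φ(d₁)·√T = 11.487638

price = 24.373127
ν = 11.487638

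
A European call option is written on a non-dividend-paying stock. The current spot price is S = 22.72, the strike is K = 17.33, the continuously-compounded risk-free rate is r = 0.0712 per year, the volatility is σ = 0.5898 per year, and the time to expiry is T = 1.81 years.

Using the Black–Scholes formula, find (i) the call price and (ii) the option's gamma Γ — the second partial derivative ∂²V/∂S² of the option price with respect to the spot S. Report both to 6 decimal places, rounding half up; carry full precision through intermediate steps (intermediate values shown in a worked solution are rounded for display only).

σ√T = 0.5898·√1.81 = 0.793495
d₁ = (ln(S/K) + (r+σ²/2)T) / (σ√T) = (ln(22.72/17.33) + (0.0712+0.5898²/2)·1.81) / 0.793495 = (0.270806 + 0.443689) / 0.793495 = 0.900441
d₂ = d₁ − σ√T = 0.900441 − 0.793495 = 0.106947
e^{−rT} = e^{−0.0712·1.81} = 0.879086
N(d₁) = 0.816057,  N(d₂) = 0.542584
Call price V = S·N(d₁) − K·e^{−rT}·N(d₂) = 18.540821 − 8.266038 = 10.274783
φ(d₁) = (1/√(2π))·e^{−d₁²/2} = 0.265980
Γ = φ(d₁) / (S·σ·√T) = 0.014754

price = 10.274783
Γ = 0.014754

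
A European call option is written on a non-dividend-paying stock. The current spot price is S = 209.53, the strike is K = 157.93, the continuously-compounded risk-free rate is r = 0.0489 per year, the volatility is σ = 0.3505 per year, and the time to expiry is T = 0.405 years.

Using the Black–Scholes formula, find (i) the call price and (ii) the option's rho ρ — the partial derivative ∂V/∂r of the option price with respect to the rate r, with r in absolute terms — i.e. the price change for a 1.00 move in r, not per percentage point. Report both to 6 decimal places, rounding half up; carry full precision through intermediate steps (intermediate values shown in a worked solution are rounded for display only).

σ√T = 0.3505·√0.405 = 0.223057
d₁ = (ln(S/K) + (r+σ²/2)T) / (σ√T) = (ln(209.53/157.93) + (0.0489+0.3505²/2)·0.405) / 0.223057 = (0.282715 + 0.044682) / 0.223057 = 1.467773
d₂ = d₁ − σ√T = 1.467773 − 0.223057 = 1.244716
e^{−rT} = e^{−0.0489·0.405} = 0.980390
N(d₁) = 0.928917,  N(d₂) = 0.893382
Call price V = S·N(d₁) − K·e^{−rT}·N(d₂) = 194.635978 − 138.325034 = 56.310944
ρ = K·T·e^{−rT}·N(d₂) = 56.021639

price = 56.310944
ρ = 56.021639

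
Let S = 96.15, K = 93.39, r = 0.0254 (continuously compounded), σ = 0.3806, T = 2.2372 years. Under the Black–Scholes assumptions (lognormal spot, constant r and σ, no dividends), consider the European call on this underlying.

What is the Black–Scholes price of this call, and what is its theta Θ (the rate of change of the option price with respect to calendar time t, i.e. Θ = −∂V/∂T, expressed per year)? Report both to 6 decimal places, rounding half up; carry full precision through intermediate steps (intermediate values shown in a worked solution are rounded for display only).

price = 24.845850
Θ = -5.439923

σ√T = 0.3806·√2.2372 = 0.569274
d₁ = (ln(S/K) + (r+σ²/2)T) / (σ√T) = (ln(96.15/93.39) + (0.0254+0.3806²/2)·2.2372) / 0.569274 = (0.029125 + 0.218861) / 0.569274 = 0.435619
d₂ = d₁ − σ√T = 0.435619 − 0.569274 = -0.133655
e^{−rT} = e^{−0.0254·2.2372} = 0.944760
N(d₁) = 0.668443,  N(d₂) = 0.446838
Call price V = S·N(d₁) − K·e^{−rT}·N(d₂) = 64.270829 − 39.424979 = 24.845850
φ(d₁) = (1/√(2π))·e^{−d₁²/2} = 0.362830
Θ = −S·φ(d₁)·σ/(2√T) − r·K·e^{−rT}·N(d₂) = −4.438529 − 1.001394 = -5.439923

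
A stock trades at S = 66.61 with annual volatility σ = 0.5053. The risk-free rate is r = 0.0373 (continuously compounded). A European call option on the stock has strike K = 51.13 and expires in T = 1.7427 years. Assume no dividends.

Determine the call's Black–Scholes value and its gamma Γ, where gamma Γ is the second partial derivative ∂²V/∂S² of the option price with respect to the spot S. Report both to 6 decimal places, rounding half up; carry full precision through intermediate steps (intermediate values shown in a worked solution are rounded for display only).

price = 26.013340
Γ = 0.006376

σ√T = 0.5053·√1.7427 = 0.667053
d₁ = (ln(S/K) + (r+σ²/2)T) / (σ√T) = (ln(66.61/51.13) + (0.0373+0.5053²/2)·1.7427) / 0.667053 = (0.264483 + 0.287483) / 0.667053 = 0.827469
d₂ = d₁ − σ√T = 0.827469 − 0.667053 = 0.160416
e^{−rT} = e^{−0.0373·1.7427} = 0.937065
N(d₁) = 0.796014,  N(d₂) = 0.563723
Call price V = S·N(d₁) − K·e^{−rT}·N(d₂) = 53.022520 − 27.009180 = 26.013340
φ(d₁) = (1/√(2π))·e^{−d₁²/2} = 0.283288
Γ = φ(d₁) / (S·σ·√T) = 0.006376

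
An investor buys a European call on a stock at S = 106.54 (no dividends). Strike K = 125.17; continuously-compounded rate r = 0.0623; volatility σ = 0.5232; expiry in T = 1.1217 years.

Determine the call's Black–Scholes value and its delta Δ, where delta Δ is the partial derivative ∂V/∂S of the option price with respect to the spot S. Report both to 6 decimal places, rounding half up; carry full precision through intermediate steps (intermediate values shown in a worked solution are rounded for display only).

σ√T = 0.5232·√1.1217 = 0.554123
d₁ = (ln(S/K) + (r+σ²/2)T) / (σ√T) = (ln(106.54/125.17) + (0.0623+0.5232²/2)·1.1217) / 0.554123 = (-0.161152 + 0.223408) / 0.554123 = 0.112350
d₂ = d₁ − σ√T = 0.112350 − 0.554123 = -0.441773
e^{−rT} = e^{−0.0623·1.1217} = 0.932504
N(d₁) = 0.544727,  N(d₂) = 0.329327
Call price V = S·N(d₁) − K·e^{−rT}·N(d₂) = 58.035219 − 38.439520 = 19.595699
Δ = N(d₁) = 0.544727

price = 19.595699
Δ = 0.544727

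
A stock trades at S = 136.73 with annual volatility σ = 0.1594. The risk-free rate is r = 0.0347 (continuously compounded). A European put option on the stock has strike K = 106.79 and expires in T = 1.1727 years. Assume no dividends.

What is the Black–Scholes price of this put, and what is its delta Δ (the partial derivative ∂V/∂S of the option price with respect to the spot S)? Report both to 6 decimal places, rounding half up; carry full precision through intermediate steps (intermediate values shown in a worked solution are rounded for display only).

price = 0.403289
Δ = -0.039732

σ√T = 0.1594·√1.1727 = 0.172616
d₁ = (ln(S/K) + (r+σ²/2)T) / (σ√T) = (ln(136.73/106.79) + (0.0347+0.1594²/2)·1.1727) / 0.172616 = (0.247144 + 0.055591) / 0.172616 = 1.753802
d₂ = d₁ − σ√T = 1.753802 − 0.172616 = 1.581186
e^{−rT} = e^{−0.0347·1.1727} = 0.960124
N(−d₁) = 0.039732,  N(−d₂) = 0.056918
Put price V = K·e^{−rT}·N(−d₂) − S·N(−d₁) = 5.835877 − 5.432588 = 0.403289
Δ = −N(−d₁) = -0.039732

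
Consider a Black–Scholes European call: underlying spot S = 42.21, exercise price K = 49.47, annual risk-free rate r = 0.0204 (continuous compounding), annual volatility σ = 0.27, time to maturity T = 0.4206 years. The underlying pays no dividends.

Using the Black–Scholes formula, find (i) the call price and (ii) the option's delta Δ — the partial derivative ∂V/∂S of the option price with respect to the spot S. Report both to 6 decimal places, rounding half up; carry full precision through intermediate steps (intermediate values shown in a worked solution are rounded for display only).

σ√T = 0.27·√0.4206 = 0.175105
d₁ = (ln(S/K) + (r+σ²/2)T) / (σ√T) = (ln(42.21/49.47) + (0.0204+0.27²/2)·0.4206) / 0.175105 = (-0.158709 + 0.023911) / 0.175105 = -0.769814
d₂ = d₁ − σ√T = -0.769814 − 0.175105 = -0.944918
e^{−rT} = e^{−0.0204·0.4206} = 0.991456
N(d₁) = 0.220705,  N(d₂) = 0.172350
Call price V = S·N(d₁) − K·e^{−rT}·N(d₂) = 9.315969 − 8.453323 = 0.862646
Δ = N(d₁) = 0.220705

price = 0.862646
Δ = 0.220705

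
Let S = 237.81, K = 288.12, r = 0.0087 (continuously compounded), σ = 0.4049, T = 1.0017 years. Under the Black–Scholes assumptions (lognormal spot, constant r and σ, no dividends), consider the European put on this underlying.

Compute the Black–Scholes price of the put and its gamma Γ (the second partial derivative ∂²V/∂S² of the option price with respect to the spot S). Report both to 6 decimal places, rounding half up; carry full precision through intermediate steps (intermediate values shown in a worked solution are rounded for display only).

price = 70.078573
Γ = 0.004013

σ√T = 0.4049·√1.0017 = 0.405244
d₁ = (ln(S/K) + (r+σ²/2)T) / (σ√T) = (ln(237.81/288.12) + (0.0087+0.4049²/2)·1.0017) / 0.405244 = (-0.191905 + 0.090826) / 0.405244 = -0.249427
d₂ = d₁ − σ√T = -0.249427 − 0.405244 = -0.654671
e^{−rT} = e^{−0.0087·1.0017} = 0.991323
N(−d₁) = 0.598485,  N(−d₂) = 0.743660
Put price V = K·e^{−rT}·N(−d₂) − S·N(−d₁) = 212.404248 − 142.325676 = 70.078573
φ(d₁) = (1/√(2π))·e^{−d₁²/2} = 0.386723
Γ = φ(d₁) / (S·σ·√T) = 0.004013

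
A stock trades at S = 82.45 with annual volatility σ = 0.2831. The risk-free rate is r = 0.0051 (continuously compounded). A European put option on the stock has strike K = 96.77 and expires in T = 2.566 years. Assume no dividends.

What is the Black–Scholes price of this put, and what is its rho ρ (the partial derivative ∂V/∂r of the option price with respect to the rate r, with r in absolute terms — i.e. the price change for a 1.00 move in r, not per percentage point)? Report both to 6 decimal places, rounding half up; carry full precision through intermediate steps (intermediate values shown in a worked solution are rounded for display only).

σ√T = 0.2831·√2.566 = 0.453491
d₁ = (ln(S/K) + (r+σ²/2)T) / (σ√T) = (ln(82.45/96.77) + (0.0051+0.2831²/2)·2.566) / 0.453491 = (-0.160145 + 0.115913) / 0.453491 = -0.097536
d₂ = d₁ − σ√T = -0.097536 − 0.453491 = -0.551026
e^{−rT} = e^{−0.0051·2.566} = 0.986999
N(−d₁) = 0.538850,  N(−d₂) = 0.709192
Put price V = K·e^{−rT}·N(−d₂) − S·N(−d₁) = 67.736264 − 44.428145 = 23.308119
ρ = −K·T·e^{−rT}·N(−d₂) = -173.811254

price = 23.308119
ρ = -173.811254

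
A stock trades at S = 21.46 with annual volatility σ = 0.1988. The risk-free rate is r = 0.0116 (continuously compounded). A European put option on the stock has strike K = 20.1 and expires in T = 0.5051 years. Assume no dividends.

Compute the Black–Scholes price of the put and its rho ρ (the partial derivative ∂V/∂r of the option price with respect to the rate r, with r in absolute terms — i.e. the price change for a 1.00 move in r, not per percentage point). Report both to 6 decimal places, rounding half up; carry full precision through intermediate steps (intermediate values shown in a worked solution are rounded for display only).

σ√T = 0.1988·√0.5051 = 0.141288
d₁ = (ln(S/K) + (r+σ²/2)T) / (σ√T) = (ln(21.46/20.1) + (0.0116+0.1988²/2)·0.5051) / 0.141288 = (0.065471 + 0.015840) / 0.141288 = 0.575500
d₂ = d₁ − σ√T = 0.575500 − 0.141288 = 0.434212
e^{−rT} = e^{−0.0116·0.5051} = 0.994158
N(−d₁) = 0.282477,  N(−d₂) = 0.332067
Put price V = K·e^{−rT}·N(−d₂) − S·N(−d₁) = 6.635557 − 6.061947 = 0.573611
ρ = −K·T·e^{−rT}·N(−d₂) = -3.351620

price = 0.573611
ρ = -3.351620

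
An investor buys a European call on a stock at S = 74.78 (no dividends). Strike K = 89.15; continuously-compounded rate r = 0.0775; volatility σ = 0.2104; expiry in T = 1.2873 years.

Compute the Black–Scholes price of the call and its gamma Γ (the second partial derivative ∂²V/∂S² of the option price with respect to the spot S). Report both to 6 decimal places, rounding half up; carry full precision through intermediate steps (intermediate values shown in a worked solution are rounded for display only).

σ√T = 0.2104·√1.2873 = 0.238718
d₁ = (ln(S/K) + (r+σ²/2)T) / (σ√T) = (ln(74.78/89.15) + (0.0775+0.2104²/2)·1.2873) / 0.238718 = (-0.175770 + 0.128259) / 0.238718 = -0.199025
d₂ = d₁ − σ√T = -0.199025 − 0.238718 = -0.437743
e^{−rT} = e^{−0.0775·1.2873} = 0.905049
N(d₁) = 0.421122,  N(d₂) = 0.330786
Call price V = S·N(d₁) − K·e^{−rT}·N(d₂) = 31.491470 − 26.689533 = 4.801937
φ(d₁) = (1/√(2π))·e^{−d₁²/2} = 0.391119
Γ = φ(d₁) / (S·σ·√T) = 0.021910

price = 4.801937
Γ = 0.021910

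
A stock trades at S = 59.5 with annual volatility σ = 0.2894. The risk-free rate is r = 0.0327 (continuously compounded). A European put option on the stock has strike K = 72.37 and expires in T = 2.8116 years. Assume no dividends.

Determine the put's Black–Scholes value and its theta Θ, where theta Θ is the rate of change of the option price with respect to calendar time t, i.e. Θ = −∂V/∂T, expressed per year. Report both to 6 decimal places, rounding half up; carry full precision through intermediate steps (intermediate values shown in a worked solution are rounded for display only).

σ√T = 0.2894·√2.8116 = 0.485261
d₁ = (ln(S/K) + (r+σ²/2)T) / (σ√T) = (ln(59.5/72.37) + (0.0327+0.2894²/2)·2.8116) / 0.485261 = (-0.195816 + 0.209678) / 0.485261 = 0.028568
d₂ = d₁ − σ√T = 0.028568 − 0.485261 = -0.456693
e^{−rT} = e^{−0.0327·2.8116} = 0.912160
N(−d₁) = 0.488605,  N(−d₂) = 0.676054
Put price V = K·e^{−rT}·N(−d₂) − S·N(−d₁) = 44.628401 − 29.071976 = 15.556425
φ(d₁) = (1/√(2π))·e^{−d₁²/2} = 0.398780
Θ = −S·φ(d₁)·σ/(2√T) + r·K·e^{−rT}·N(−d₂) = −2.047583 + 1.459349 = -0.588235

price = 15.556425
Θ = -0.588235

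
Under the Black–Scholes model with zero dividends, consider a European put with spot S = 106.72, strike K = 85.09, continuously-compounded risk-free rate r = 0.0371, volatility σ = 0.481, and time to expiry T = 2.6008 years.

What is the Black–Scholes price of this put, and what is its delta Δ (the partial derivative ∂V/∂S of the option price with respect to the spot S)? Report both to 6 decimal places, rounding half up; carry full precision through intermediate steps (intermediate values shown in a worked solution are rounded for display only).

price = 15.274008
Δ = -0.210631

σ√T = 0.481·√2.6008 = 0.775709
d₁ = (ln(S/K) + (r+σ²/2)T) / (σ√T) = (ln(106.72/85.09) + (0.0371+0.481²/2)·2.6008) / 0.775709 = (0.226499 + 0.397352) / 0.775709 = 0.804233
d₂ = d₁ − σ√T = 0.804233 − 0.775709 = 0.028525
e^{−rT} = e^{−0.0371·2.6008} = 0.908019
N(−d₁) = 0.210631,  N(−d₂) = 0.488622
Put price V = K·e^{−rT}·N(−d₂) − S·N(−d₁) = 37.752563 − 22.478555 = 15.274008
Δ = −N(−d₁) = -0.210631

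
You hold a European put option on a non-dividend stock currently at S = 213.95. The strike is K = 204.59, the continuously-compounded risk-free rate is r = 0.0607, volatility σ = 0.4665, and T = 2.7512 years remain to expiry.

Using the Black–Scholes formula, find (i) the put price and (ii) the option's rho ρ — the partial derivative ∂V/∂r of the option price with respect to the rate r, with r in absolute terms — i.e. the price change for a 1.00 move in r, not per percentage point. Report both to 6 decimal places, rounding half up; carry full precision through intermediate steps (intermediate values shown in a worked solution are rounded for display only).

σ√T = 0.4665·√2.7512 = 0.773771
d₁ = (ln(S/K) + (r+σ²/2)T) / (σ√T) = (ln(213.95/204.59) + (0.0607+0.4665²/2)·2.7512) / 0.773771 = (0.044734 + 0.466359) / 0.773771 = 0.660522
d₂ = d₁ − σ√T = 0.660522 − 0.773771 = -0.113249
e^{−rT} = e^{−0.0607·2.7512} = 0.846201
N(−d₁) = 0.254459,  N(−d₂) = 0.545083
Put price V = K·e^{−rT}·N(−d₂) − S·N(−d₁) = 94.367225 − 54.441576 = 39.925649
ρ = −K·T·e^{−rT}·N(−d₂) = -259.623109

price = 39.925649
ρ = -259.623109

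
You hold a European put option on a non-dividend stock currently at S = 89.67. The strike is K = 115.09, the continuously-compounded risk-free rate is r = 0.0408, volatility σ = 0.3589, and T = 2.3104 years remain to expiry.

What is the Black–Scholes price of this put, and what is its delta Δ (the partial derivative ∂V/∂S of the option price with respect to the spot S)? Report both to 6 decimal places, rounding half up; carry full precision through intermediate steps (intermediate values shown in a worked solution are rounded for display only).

price = 29.247202
Δ = -0.504763

σ√T = 0.3589·√2.3104 = 0.545528
d₁ = (ln(S/K) + (r+σ²/2)T) / (σ√T) = (ln(89.67/115.09) + (0.0408+0.3589²/2)·2.3104) / 0.545528 = (-0.249578 + 0.243065) / 0.545528 = -0.011940
d₂ = d₁ − σ√T = -0.011940 − 0.545528 = -0.557468
e^{−rT} = e^{−0.0408·2.3104} = 0.910042
N(−d₁) = 0.504763,  N(−d₂) = 0.711396
Put price V = K·e^{−rT}·N(−d₂) − S·N(−d₁) = 74.509313 − 45.262111 = 29.247202
Δ = −N(−d₁) = -0.504763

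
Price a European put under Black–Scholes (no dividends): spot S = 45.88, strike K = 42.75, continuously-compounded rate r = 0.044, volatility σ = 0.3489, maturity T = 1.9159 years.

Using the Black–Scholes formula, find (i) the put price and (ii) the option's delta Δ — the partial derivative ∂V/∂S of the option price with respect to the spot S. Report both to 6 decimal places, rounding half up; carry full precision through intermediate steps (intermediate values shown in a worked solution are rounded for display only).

σ√T = 0.3489·√1.9159 = 0.482934
d₁ = (ln(S/K) + (r+σ²/2)T) / (σ√T) = (ln(45.88/42.75) + (0.044+0.3489²/2)·1.9159) / 0.482934 = (0.070660 + 0.200912) / 0.482934 = 0.562338
d₂ = d₁ − σ√T = 0.562338 − 0.482934 = 0.079405
e^{−rT} = e^{−0.044·1.9159} = 0.919156
N(−d₁) = 0.286943,  N(−d₂) = 0.468355
Put price V = K·e^{−rT}·N(−d₂) − S·N(−d₁) = 18.403512 − 13.164932 = 5.238579
Δ = −N(−d₁) = -0.286943

price = 5.238579
Δ = -0.286943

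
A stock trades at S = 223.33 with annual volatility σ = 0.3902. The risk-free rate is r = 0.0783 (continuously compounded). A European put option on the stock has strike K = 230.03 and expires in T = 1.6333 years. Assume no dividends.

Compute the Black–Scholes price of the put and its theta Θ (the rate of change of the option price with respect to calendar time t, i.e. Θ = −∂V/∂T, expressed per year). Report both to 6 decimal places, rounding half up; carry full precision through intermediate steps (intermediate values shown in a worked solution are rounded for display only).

σ√T = 0.3902·√1.6333 = 0.498678
d₁ = (ln(S/K) + (r+σ²/2)T) / (σ√T) = (ln(223.33/230.03) + (0.0783+0.3902²/2)·1.6333) / 0.498678 = (-0.029559 + 0.252227) / 0.498678 = 0.446517
d₂ = d₁ − σ√T = 0.446517 − 0.498678 = -0.052161
e^{−rT} = e^{−0.0783·1.6333} = 0.879952
N(−d₁) = 0.327612,  N(−d₂) = 0.520800
Put price V = K·e^{−rT}·N(−d₂) − S·N(−d₁) = 105.417965 − 73.165598 = 32.252367
φ(d₁) = (1/√(2π))·e^{−d₁²/2} = 0.361090
Θ = −S·φ(d₁)·σ/(2√T) + r·K·e^{−rT}·N(−d₂) = −12.310827 + 8.254227 = -4.056600

price = 32.252367
Θ = -4.056600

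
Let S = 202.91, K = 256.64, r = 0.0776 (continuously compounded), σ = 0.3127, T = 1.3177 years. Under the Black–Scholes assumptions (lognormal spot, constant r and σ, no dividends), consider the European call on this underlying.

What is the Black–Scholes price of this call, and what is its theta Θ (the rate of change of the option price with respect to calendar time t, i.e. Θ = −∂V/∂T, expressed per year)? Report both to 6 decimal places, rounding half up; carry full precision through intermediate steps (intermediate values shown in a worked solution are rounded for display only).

σ√T = 0.3127·√1.3177 = 0.358952
d₁ = (ln(S/K) + (r+σ²/2)T) / (σ√T) = (ln(202.91/256.64) + (0.0776+0.3127²/2)·1.3177) / 0.358952 = (-0.234912 + 0.166677) / 0.358952 = -0.190095
d₂ = d₁ − σ√T = -0.190095 − 0.358952 = -0.549047
e^{−rT} = e^{−0.0776·1.3177} = 0.902801
N(d₁) = 0.424617,  N(d₂) = 0.291487
Call price V = S·N(d₁) − K·e^{−rT}·N(d₂) = 86.159078 − 67.535903 = 18.623174
φ(d₁) = (1/√(2π))·e^{−d₁²/2} = 0.391799
Θ = −S·φ(d₁)·σ/(2√T) − r·K·e^{−rT}·N(d₂) = −10.828199 − 5.240786 = -16.068985

price = 18.623174
Θ = -16.068985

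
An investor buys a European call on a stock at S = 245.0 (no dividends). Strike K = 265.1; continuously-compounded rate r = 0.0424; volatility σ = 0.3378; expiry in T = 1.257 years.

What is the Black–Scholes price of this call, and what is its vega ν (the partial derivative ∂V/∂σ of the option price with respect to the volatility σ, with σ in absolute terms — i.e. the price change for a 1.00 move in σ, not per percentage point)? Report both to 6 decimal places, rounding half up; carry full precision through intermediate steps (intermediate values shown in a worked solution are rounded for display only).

σ√T = 0.3378·√1.257 = 0.378728
d₁ = (ln(S/K) + (r+σ²/2)T) / (σ√T) = (ln(245.0/265.1) + (0.0424+0.3378²/2)·1.257) / 0.378728 = (-0.078849 + 0.125014) / 0.378728 = 0.121896
d₂ = d₁ − σ√T = 0.121896 − 0.378728 = -0.256832
e^{−rT} = e^{−0.0424·1.257} = 0.948099
N(d₁) = 0.548509,  N(d₂) = 0.398654
Call price V = S·N(d₁) − K·e^{−rT}·N(d₂) = 134.384752 − 100.198109 = 34.186643
φ(d₁) = (1/√(2π))·e^{−d₁²/2} = 0.395989
ν = S·φ(d₁)·√T = 108.772045

price = 34.186643
ν = 108.772045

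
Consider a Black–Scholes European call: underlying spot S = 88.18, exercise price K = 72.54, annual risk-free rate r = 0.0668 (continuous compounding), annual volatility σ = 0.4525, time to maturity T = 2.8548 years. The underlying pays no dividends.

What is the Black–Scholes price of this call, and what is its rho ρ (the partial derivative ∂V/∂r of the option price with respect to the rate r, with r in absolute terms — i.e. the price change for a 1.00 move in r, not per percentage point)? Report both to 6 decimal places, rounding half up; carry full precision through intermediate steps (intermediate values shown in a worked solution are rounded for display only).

price = 38.748923
ρ = 93.910238

σ√T = 0.4525·√2.8548 = 0.764551
d₁ = (ln(S/K) + (r+σ²/2)T) / (σ√T) = (ln(88.18/72.54) + (0.0668+0.4525²/2)·2.8548) / 0.764551 = (0.195242 + 0.482970) / 0.764551 = 0.887072
d₂ = d₁ − σ√T = 0.887072 − 0.764551 = 0.122521
e^{−rT} = e^{−0.0668·2.8548} = 0.826380
N(d₁) = 0.812480,  N(d₂) = 0.548757
Call price V = S·N(d₁) − K·e^{−rT}·N(d₂) = 71.644481 − 32.895558 = 38.748923
ρ = K·T·e^{−rT}·N(d₂) = 93.910238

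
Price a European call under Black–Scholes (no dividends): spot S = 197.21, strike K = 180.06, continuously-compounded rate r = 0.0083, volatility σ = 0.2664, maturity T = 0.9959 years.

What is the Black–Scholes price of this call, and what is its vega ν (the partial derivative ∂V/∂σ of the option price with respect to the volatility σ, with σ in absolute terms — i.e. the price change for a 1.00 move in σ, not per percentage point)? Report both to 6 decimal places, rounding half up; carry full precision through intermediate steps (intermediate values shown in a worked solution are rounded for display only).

σ√T = 0.2664·√0.9959 = 0.265853
d₁ = (ln(S/K) + (r+σ²/2)T) / (σ√T) = (ln(197.21/180.06) + (0.0083+0.2664²/2)·0.9959) / 0.265853 = (0.090979 + 0.043605) / 0.265853 = 0.506234
d₂ = d₁ − σ√T = 0.506234 − 0.265853 = 0.240381
e^{−rT} = e^{−0.0083·0.9959} = 0.991768
N(d₁) = 0.693654,  N(d₂) = 0.594982
Call price V = S·N(d₁) − K·e^{−rT}·N(d₂) = 136.795466 − 106.250630 = 30.544836
φ(d₁) = (1/√(2π))·e^{−d₁²/2} = 0.350963
ν = S·φ(d₁)·√T = 69.071347

price = 30.544836
ν = 69.071347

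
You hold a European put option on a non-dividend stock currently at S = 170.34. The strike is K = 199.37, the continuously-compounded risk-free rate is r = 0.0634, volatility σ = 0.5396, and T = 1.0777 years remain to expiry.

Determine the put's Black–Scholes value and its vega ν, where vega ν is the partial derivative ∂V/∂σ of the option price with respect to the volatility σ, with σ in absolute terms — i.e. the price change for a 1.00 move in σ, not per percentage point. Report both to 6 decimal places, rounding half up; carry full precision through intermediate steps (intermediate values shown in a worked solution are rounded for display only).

price = 47.738455
ν = 70.030837

σ√T = 0.5396·√1.0777 = 0.560171
d₁ = (ln(S/K) + (r+σ²/2)T) / (σ√T) = (ln(170.34/199.37) + (0.0634+0.5396²/2)·1.0777) / 0.560171 = (-0.157366 + 0.225222) / 0.560171 = 0.121135
d₂ = d₁ − σ√T = 0.121135 − 0.560171 = -0.439037
e^{−rT} = e^{−0.0634·1.0777} = 0.933956
N(−d₁) = 0.451792,  N(−d₂) = 0.669683
Put price V = K·e^{−rT}·N(−d₂) − S·N(−d₁) = 124.696734 − 76.958279 = 47.738455
φ(d₁) = (1/√(2π))·e^{−d₁²/2} = 0.396026
ν = S·φ(d₁)·√T = 70.030837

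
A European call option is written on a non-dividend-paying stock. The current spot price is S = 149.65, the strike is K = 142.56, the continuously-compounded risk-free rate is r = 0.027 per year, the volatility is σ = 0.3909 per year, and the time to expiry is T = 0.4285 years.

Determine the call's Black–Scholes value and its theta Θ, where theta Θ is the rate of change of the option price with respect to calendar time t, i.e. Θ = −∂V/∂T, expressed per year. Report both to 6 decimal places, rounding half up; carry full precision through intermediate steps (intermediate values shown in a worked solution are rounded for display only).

σ√T = 0.3909·√0.4285 = 0.255883
d₁ = (ln(S/K) + (r+σ²/2)T) / (σ√T) = (ln(149.65/142.56) + (0.027+0.3909²/2)·0.4285) / 0.255883 = (0.048536 + 0.044308) / 0.255883 = 0.362837
d₂ = d₁ − σ√T = 0.362837 − 0.255883 = 0.106954
e^{−rT} = e^{−0.027·0.4285} = 0.988497
N(d₁) = 0.641637,  N(d₂) = 0.542587
Call price V = S·N(d₁) − K·e^{−rT}·N(d₂) = 96.020934 − 76.461500 = 19.559435
φ(d₁) = (1/√(2π))·e^{−d₁²/2} = 0.373527
Θ = −S·φ(d₁)·σ/(2√T) − r·K·e^{−rT}·N(d₂) = −16.690120 − 2.064460 = -18.754580

price = 19.559435
Θ = -18.754580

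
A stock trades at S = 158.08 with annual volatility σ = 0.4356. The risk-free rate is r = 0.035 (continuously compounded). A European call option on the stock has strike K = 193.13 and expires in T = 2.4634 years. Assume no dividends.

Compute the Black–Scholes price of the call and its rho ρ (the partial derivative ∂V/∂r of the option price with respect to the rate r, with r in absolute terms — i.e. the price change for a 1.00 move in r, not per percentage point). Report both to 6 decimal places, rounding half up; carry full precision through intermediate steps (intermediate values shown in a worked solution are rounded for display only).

price = 35.895265
ρ = 133.336861

σ√T = 0.4356·√2.4634 = 0.683684
d₁ = (ln(S/K) + (r+σ²/2)T) / (σ√T) = (ln(158.08/193.13) + (0.035+0.4356²/2)·2.4634) / 0.683684 = (-0.200262 + 0.319931) / 0.683684 = 0.175035
d₂ = d₁ − σ√T = 0.175035 − 0.683684 = -0.508649
e^{−rT} = e^{−0.035·2.4634} = 0.917393
N(d₁) = 0.569474,  N(d₂) = 0.305499
Call price V = S·N(d₁) − K·e^{−rT}·N(d₂) = 90.022432 − 54.127166 = 35.895265
ρ = K·T·e^{−rT}·N(d₂) = 133.336861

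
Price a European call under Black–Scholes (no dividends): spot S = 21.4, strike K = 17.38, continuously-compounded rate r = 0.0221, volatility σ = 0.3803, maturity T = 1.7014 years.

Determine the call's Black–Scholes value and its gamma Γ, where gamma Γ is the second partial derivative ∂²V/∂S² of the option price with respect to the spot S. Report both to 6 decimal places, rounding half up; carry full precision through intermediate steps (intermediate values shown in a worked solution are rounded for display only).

σ√T = 0.3803·√1.7014 = 0.496055
d₁ = (ln(S/K) + (r+σ²/2)T) / (σ√T) = (ln(21.4/17.38) + (0.0221+0.3803²/2)·1.7014) / 0.496055 = (0.208071 + 0.160636) / 0.496055 = 0.743279
d₂ = d₁ − σ√T = 0.743279 − 0.496055 = 0.247224
e^{−rT} = e^{−0.0221·1.7014} = 0.963097
N(d₁) = 0.771344,  N(d₂) = 0.597633
Call price V = S·N(d₁) − K·e^{−rT}·N(d₂) = 16.506751 − 10.003550 = 6.503201
φ(d₁) = (1/√(2π))·e^{−d₁²/2} = 0.302652
Γ = φ(d₁) / (S·σ·√T) = 0.028510

price = 6.503201
Γ = 0.028510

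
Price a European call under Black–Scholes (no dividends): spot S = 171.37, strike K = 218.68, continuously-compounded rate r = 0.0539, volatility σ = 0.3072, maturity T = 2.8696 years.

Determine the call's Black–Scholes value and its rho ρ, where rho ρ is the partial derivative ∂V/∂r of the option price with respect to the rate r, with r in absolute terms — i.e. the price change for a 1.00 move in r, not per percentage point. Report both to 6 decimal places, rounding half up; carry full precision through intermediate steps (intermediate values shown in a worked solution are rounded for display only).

σ√T = 0.3072·√2.8696 = 0.520394
d₁ = (ln(S/K) + (r+σ²/2)T) / (σ√T) = (ln(171.37/218.68) + (0.0539+0.3072²/2)·2.8696) / 0.520394 = (-0.243785 + 0.290076) / 0.520394 = 0.088955
d₂ = d₁ − σ√T = 0.088955 − 0.520394 = -0.431438
e^{−rT} = e^{−0.0539·2.8696} = 0.856697
N(d₁) = 0.535441,  N(d₂) = 0.333075
Call price V = S·N(d₁) − K·e^{−rT}·N(d₂) = 91.758557 − 62.399036 = 29.359521
ρ = K·T·e^{−rT}·N(d₂) = 179.060273

price = 29.359521
ρ = 179.060273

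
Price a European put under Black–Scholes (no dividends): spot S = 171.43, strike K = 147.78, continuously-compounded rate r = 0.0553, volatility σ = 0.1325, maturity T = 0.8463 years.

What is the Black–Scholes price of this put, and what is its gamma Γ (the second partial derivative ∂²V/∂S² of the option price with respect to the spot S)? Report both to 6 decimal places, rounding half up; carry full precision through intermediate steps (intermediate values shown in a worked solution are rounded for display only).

σ√T = 0.1325·√0.8463 = 0.121893
d₁ = (ln(S/K) + (r+σ²/2)T) / (σ√T) = (ln(171.43/147.78) + (0.0553+0.1325²/2)·0.8463) / 0.121893 = (0.148450 + 0.054229) / 0.121893 = 1.662770
d₂ = d₁ − σ√T = 1.662770 − 0.121893 = 1.540877
e^{−rT} = e^{−0.0553·0.8463} = 0.954278
N(−d₁) = 0.048179,  N(−d₂) = 0.061673
Put price V = K·e^{−rT}·N(−d₂) − S·N(−d₁) = 8.697375 − 8.259372 = 0.438003
φ(d₁) = (1/√(2π))·e^{−d₁²/2} = 0.100125
Γ = φ(d₁) / (S·σ·√T) = 0.004792

price = 0.438003
Γ = 0.004792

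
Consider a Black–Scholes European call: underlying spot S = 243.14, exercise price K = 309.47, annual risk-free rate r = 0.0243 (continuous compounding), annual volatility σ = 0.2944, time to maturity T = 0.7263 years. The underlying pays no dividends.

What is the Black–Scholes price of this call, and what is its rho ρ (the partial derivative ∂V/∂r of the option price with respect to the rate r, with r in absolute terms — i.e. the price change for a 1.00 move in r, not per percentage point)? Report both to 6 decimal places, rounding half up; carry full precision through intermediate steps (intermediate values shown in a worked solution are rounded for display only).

σ√T = 0.2944·√0.7263 = 0.250897
d₁ = (ln(S/K) + (r+σ²/2)T) / (σ√T) = (ln(243.14/309.47) + (0.0243+0.2944²/2)·0.7263) / 0.250897 = (-0.241224 + 0.049124) / 0.250897 = -0.765652
d₂ = d₁ − σ√T = -0.765652 − 0.250897 = -1.016549
e^{−rT} = e^{−0.0243·0.7263} = 0.982506
N(d₁) = 0.221942,  N(d₂) = 0.154684
Call price V = S·N(d₁) − K·e^{−rT}·N(d₂) = 53.962903 − 47.032594 = 6.930309
ρ = K·T·e^{−rT}·N(d₂) = 34.159773

price = 6.930309
ρ = 34.159773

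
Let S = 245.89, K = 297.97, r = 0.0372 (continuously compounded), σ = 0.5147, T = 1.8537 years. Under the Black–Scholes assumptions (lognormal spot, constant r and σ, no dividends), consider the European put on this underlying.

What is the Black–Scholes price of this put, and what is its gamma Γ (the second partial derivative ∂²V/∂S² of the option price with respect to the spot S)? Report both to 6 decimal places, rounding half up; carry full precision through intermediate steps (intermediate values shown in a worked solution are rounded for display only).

price = 88.947290
Γ = 0.002280

σ√T = 0.5147·√1.8537 = 0.700767
d₁ = (ln(S/K) + (r+σ²/2)T) / (σ√T) = (ln(245.89/297.97) + (0.0372+0.5147²/2)·1.8537) / 0.700767 = (-0.192109 + 0.314495) / 0.700767 = 0.174647
d₂ = d₁ − σ√T = 0.174647 − 0.700767 = -0.526121
e^{−rT} = e^{−0.0372·1.8537} = 0.933366
N(−d₁) = 0.430679,  N(−d₂) = 0.700598
Put price V = K·e^{−rT}·N(−d₂) − S·N(−d₁) = 194.846874 − 105.899585 = 88.947290
φ(d₁) = (1/√(2π))·e^{−d₁²/2} = 0.392904
Γ = φ(d₁) / (S·σ·√T) = 0.002280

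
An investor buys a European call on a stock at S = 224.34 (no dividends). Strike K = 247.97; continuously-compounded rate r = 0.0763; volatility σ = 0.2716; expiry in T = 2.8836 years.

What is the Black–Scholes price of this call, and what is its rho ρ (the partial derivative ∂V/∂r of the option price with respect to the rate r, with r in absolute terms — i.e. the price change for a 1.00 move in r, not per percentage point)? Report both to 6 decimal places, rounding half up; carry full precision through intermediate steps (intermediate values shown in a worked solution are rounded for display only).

price = 52.547077
ρ = 293.622002

σ√T = 0.2716·√2.8836 = 0.461208
d₁ = (ln(S/K) + (r+σ²/2)T) / (σ√T) = (ln(224.34/247.97) + (0.0763+0.2716²/2)·2.8836) / 0.461208 = (-0.100145 + 0.326375) / 0.461208 = 0.490516
d₂ = d₁ − σ√T = 0.490516 − 0.461208 = 0.029308
e^{−rT} = e^{−0.0763·2.8836} = 0.802504
N(d₁) = 0.688116,  N(d₂) = 0.511690
Call price V = S·N(d₁) − K·e^{−rT}·N(d₂) = 154.371880 − 101.824803 = 52.547077
ρ = K·T·e^{−rT}·N(d₂) = 293.622002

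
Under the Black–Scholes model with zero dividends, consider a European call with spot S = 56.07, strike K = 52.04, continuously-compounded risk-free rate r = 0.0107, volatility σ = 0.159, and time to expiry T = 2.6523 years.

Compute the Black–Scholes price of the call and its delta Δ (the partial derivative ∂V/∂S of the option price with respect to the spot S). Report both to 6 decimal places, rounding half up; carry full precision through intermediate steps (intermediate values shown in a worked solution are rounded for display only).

price = 8.662436
Δ = 0.700943

σ√T = 0.159·√2.6523 = 0.258946
d₁ = (ln(S/K) + (r+σ²/2)T) / (σ√T) = (ln(56.07/52.04) + (0.0107+0.159²/2)·2.6523) / 0.258946 = (0.074588 + 0.061906) / 0.258946 = 0.527116
d₂ = d₁ − σ√T = 0.527116 − 0.258946 = 0.268170
e^{−rT} = e^{−0.0107·2.6523} = 0.972019
N(d₁) = 0.700943,  N(d₂) = 0.605716
Call price V = S·N(d₁) − K·e^{−rT}·N(d₂) = 39.301895 − 30.639460 = 8.662436
Δ = N(d₁) = 0.700943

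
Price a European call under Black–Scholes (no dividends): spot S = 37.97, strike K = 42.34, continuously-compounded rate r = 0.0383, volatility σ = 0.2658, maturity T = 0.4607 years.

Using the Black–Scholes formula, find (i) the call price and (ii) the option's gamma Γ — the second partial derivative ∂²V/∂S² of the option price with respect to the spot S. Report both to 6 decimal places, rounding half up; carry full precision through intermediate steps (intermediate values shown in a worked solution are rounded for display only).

price = 1.402046
Γ = 0.053415

σ√T = 0.2658·√0.4607 = 0.180411
d₁ = (ln(S/K) + (r+σ²/2)T) / (σ√T) = (ln(37.97/42.34) + (0.0383+0.2658²/2)·0.4607) / 0.180411 = (-0.108936 + 0.033919) / 0.180411 = -0.415810
d₂ = d₁ − σ√T = -0.415810 − 0.180411 = -0.596222
e^{−rT} = e^{−0.0383·0.4607} = 0.982510
N(d₁) = 0.338774,  N(d₂) = 0.275514
Call price V = S·N(d₁) − K·e^{−rT}·N(d₂) = 12.863264 − 11.461218 = 1.402046
φ(d₁) = (1/√(2π))·e^{−d₁²/2} = 0.365903
Γ = φ(d₁) / (S·σ·√T) = 0.053415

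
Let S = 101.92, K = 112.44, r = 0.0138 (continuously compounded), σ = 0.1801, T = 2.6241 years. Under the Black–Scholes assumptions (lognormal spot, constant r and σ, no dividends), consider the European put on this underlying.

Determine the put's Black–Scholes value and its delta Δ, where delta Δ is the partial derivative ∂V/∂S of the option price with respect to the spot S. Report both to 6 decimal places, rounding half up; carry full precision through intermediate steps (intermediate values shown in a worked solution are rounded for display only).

price = 15.731732
Δ = -0.526592

σ√T = 0.1801·√2.6241 = 0.291745
d₁ = (ln(S/K) + (r+σ²/2)T) / (σ√T) = (ln(101.92/112.44) + (0.0138+0.1801²/2)·2.6241) / 0.291745 = (-0.098232 + 0.078770) / 0.291745 = -0.066706
d₂ = d₁ − σ√T = -0.066706 − 0.291745 = -0.358452
e^{−rT} = e^{−0.0138·2.6241} = 0.964435
N(−d₁) = 0.526592,  N(−d₂) = 0.639997
Put price V = K·e^{−rT}·N(−d₂) − S·N(−d₁) = 69.402021 − 53.670289 = 15.731732
Δ = −N(−d₁) = -0.526592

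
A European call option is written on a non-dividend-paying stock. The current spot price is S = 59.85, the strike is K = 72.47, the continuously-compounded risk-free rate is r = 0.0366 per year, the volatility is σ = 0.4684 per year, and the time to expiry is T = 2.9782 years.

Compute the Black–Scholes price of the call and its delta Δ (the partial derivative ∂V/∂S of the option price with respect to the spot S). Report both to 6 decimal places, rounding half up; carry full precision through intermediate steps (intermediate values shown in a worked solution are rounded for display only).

price = 17.121857
Δ = 0.618796

σ√T = 0.4684·√2.9782 = 0.808340
d₁ = (ln(S/K) + (r+σ²/2)T) / (σ√T) = (ln(59.85/72.47) + (0.0366+0.4684²/2)·2.9782) / 0.808340 = (-0.191331 + 0.435709) / 0.808340 = 0.302320
d₂ = d₁ − σ√T = 0.302320 − 0.808340 = -0.506019
e^{−rT} = e^{−0.0366·2.9782} = 0.896729
N(d₁) = 0.618796,  N(d₂) = 0.306421
Call price V = S·N(d₁) − K·e^{−rT}·N(d₂) = 37.034938 − 19.913081 = 17.121857
Δ = N(d₁) = 0.618796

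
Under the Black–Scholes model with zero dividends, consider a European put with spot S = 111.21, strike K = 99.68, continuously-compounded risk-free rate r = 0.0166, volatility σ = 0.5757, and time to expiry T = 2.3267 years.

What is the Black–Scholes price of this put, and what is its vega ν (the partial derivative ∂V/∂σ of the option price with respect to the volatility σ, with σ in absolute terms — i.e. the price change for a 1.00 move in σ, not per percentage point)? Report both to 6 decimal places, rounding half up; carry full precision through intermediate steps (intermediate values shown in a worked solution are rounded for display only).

price = 27.959176
ν = 56.264184

σ√T = 0.5757·√2.3267 = 0.878145
d₁ = (ln(S/K) + (r+σ²/2)T) / (σ√T) = (ln(111.21/99.68) + (0.0166+0.5757²/2)·2.3267) / 0.878145 = (0.109455 + 0.424193) / 0.878145 = 0.607699
d₂ = d₁ − σ√T = 0.607699 − 0.878145 = -0.270446
e^{−rT} = e^{−0.0166·2.3267} = 0.962113
N(−d₁) = 0.271694,  N(−d₂) = 0.606592
Put price V = K·e^{−rT}·N(−d₂) − S·N(−d₁) = 58.174215 − 30.215039 = 27.959176
φ(d₁) = (1/√(2π))·e^{−d₁²/2} = 0.331679
ν = S·φ(d₁)·√T = 56.264184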